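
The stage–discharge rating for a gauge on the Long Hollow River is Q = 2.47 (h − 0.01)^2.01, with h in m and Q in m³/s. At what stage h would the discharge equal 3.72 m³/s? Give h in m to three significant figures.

1.24 m

h − h₀ = (Q/C)^(1/b) = (3.72/2.47)^(1/2.01) = 1.226 m
h = 0.01 + 1.226 = 1.236 m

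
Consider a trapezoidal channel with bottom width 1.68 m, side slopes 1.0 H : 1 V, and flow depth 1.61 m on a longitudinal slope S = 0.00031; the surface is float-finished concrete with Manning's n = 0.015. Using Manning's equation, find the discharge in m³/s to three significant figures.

A = (b + z·y)·y = (1.68 + 1.0×1.61)×1.61 = 5.297 m²
P = b + 2y√(1+z²) = 1.68 + 2×1.61×√(1+1.0²) = 6.234 m
R = A/P = 5.297/6.234 = 0.8497 m
Q = (1/n)·A·R^(2/3)·S^(1/2) = (1/0.015) × 5.297 × 0.8497^(2/3) × 0.00031^(1/2) = 5.578 m³/s

5.58 m³/s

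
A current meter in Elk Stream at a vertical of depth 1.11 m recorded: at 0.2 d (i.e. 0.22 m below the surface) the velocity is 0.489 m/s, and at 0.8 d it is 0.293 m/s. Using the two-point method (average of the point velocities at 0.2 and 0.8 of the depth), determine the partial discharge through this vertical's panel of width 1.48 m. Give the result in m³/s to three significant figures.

v̄ = (0.489 + 0.293) / 2 = 0.3910 m/s
q = v̄ × d × w = 0.3910 × 1.11 × 1.48 = 0.6423 m³/s

0.642 m³/s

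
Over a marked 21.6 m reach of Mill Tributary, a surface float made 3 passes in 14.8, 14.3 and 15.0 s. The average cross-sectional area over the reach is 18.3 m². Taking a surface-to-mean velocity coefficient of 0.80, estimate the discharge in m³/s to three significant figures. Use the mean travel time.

t̄ = (14.8 + 14.3 + 15.0) / 3 = 14.7 s
v_surface = L / t̄ = 21.6 / 14.7 = 1.469 m/s
v_mean = 0.80 × 1.469 = 1.176 m/s
Q = A × v_mean = 18.3 × 1.176 = 21.51 m³/s

21.5 m³/s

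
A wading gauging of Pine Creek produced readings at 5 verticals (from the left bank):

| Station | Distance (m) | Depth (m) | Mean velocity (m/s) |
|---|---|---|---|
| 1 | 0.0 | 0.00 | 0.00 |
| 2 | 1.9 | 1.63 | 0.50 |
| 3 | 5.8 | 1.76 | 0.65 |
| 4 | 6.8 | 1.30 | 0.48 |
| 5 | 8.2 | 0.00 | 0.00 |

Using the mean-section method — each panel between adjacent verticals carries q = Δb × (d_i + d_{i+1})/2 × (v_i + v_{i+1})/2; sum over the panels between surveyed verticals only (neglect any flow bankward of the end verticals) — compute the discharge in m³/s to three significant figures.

5.27 m³/s

Panel 1-2: Δb = 1.9 m, d̄ = (0.00+1.63)/2 = 0.815, v̄ = (0.00+0.50)/2 = 0.25 → q = 1.9×0.815×0.25 = 0.3871 m³/s
Panel 2-3: Δb = 3.9 m, d̄ = (1.63+1.76)/2 = 1.695, v̄ = (0.50+0.65)/2 = 0.575 → q = 3.9×1.695×0.575 = 3.801 m³/s
Panel 3-4: Δb = 1 m, d̄ = (1.76+1.30)/2 = 1.53, v̄ = (0.65+0.48)/2 = 0.565 → q = 1×1.53×0.565 = 0.8645 m³/s
Panel 4-5: Δb = 1.4 m, d̄ = (1.30+0.00)/2 = 0.65, v̄ = (0.48+0.00)/2 = 0.24 → q = 1.4×0.65×0.24 = 0.2184 m³/s
Q = Σ q = 5.271 m³/s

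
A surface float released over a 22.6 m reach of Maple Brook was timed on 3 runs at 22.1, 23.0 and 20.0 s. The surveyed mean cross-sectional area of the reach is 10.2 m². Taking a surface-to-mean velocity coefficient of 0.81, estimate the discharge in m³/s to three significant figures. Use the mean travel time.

8.60 m³/s

t̄ = (22.1 + 23.0 + 20.0) / 3 = 21.7 s
v_surface = L / t̄ = 22.6 / 21.7 = 1.041 m/s
v_mean = 0.81 × 1.041 = 0.8436 m/s
Q = A × v_mean = 10.2 × 0.8436 = 8.605 m³/s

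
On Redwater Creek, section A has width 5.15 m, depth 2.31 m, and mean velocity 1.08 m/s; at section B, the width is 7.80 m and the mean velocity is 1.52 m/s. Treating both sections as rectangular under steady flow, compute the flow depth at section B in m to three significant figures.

1.08 m

Q = A₁V₁ = (5.15×2.31) × 1.08 = 12.85 m³/s
d₂ = Q/(b₂ V₂) = 12.85/(7.80×1.52) = 1.084 m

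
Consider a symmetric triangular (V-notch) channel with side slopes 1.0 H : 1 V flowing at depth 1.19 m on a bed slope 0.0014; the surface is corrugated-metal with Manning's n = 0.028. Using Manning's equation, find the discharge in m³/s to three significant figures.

1.06 m³/s

A = z·y² = 1.0×1.19² = 1.416 m²
P = 2y√(1+z²) = 2×1.19×√(1+1.0²) = 3.366 m
R = A/P = 1.416/3.366 = 0.4207 m
Q = (1/n)·A·R^(2/3)·S^(1/2) = (1/0.028) × 1.416 × 0.4207^(2/3) × 0.0014^(1/2) = 1.063 m³/s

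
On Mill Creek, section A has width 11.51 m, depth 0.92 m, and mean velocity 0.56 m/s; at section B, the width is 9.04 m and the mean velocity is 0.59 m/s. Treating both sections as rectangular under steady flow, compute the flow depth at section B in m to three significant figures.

1.11 m

Q = A₁V₁ = (11.51×0.92) × 0.56 = 5.930 m³/s
d₂ = Q/(b₂ V₂) = 5.930/(9.04×0.59) = 1.112 m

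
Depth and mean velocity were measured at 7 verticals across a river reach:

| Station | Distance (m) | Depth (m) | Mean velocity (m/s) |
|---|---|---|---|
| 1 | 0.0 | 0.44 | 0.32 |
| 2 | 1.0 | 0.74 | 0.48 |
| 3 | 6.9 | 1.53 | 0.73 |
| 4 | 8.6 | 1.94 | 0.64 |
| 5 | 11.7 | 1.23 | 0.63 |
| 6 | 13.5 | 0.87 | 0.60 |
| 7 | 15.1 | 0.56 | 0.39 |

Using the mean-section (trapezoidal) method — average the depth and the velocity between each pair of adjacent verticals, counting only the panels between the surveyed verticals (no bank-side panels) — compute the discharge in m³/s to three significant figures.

11.2 m³/s

Panel 1-2: Δb = 1 m, d̄ = (0.44+0.74)/2 = 0.59, v̄ = (0.32+0.48)/2 = 0.4 → q = 1×0.59×0.4 = 0.2360 m³/s
Panel 2-3: Δb = 5.9 m, d̄ = (0.74+1.53)/2 = 1.135, v̄ = (0.48+0.73)/2 = 0.605 → q = 5.9×1.135×0.605 = 4.051 m³/s
Panel 3-4: Δb = 1.7 m, d̄ = (1.53+1.94)/2 = 1.735, v̄ = (0.73+0.64)/2 = 0.685 → q = 1.7×1.735×0.685 = 2.020 m³/s
Panel 4-5: Δb = 3.1 m, d̄ = (1.94+1.23)/2 = 1.585, v̄ = (0.64+0.63)/2 = 0.635 → q = 3.1×1.585×0.635 = 3.120 m³/s
Panel 5-6: Δb = 1.8 m, d̄ = (1.23+0.87)/2 = 1.05, v̄ = (0.63+0.60)/2 = 0.615 → q = 1.8×1.05×0.615 = 1.162 m³/s
Panel 6-7: Δb = 1.6 m, d̄ = (0.87+0.56)/2 = 0.715, v̄ = (0.60+0.39)/2 = 0.495 → q = 1.6×0.715×0.495 = 0.5663 m³/s
Q = Σ q = 11.16 m³/s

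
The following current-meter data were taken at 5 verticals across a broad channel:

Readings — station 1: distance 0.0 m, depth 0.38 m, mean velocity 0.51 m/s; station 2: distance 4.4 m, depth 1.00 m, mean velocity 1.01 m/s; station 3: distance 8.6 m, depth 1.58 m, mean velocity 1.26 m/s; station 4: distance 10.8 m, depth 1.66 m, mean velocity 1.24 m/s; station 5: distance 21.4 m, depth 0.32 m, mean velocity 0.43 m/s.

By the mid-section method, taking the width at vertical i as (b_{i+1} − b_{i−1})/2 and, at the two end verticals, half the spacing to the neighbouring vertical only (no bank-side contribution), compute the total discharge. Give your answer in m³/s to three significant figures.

w_1 = (4.4 − 0.0)/2 = 2.2 m; q_1 = 0.51 × 0.38 × 2.2 = 0.4264 m³/s
w_2 = (8.6 − 0.0)/2 = 4.3 m; q_2 = 1.01 × 1.00 × 4.3 = 4.343 m³/s
w_3 = (10.8 − 4.4)/2 = 3.2 m; q_3 = 1.26 × 1.58 × 3.2 = 6.371 m³/s
w_4 = (21.4 − 8.6)/2 = 6.4 m; q_4 = 1.24 × 1.66 × 6.4 = 13.17 m³/s
w_5 = (21.4 − 10.8)/2 = 5.3 m; q_5 = 0.43 × 0.32 × 5.3 = 0.7293 m³/s
Q = Σ qᵢ = 25.04 m³/s

25.0 m³/s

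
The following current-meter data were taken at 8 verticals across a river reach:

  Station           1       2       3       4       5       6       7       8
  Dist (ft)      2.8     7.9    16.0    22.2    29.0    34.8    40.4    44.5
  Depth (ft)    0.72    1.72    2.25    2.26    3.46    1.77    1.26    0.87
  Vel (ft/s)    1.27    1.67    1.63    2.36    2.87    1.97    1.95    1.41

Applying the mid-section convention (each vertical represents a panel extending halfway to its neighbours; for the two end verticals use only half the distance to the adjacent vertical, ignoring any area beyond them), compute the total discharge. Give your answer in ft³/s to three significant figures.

179 ft³/s

w_1 = (7.9 − 2.8)/2 = 2.55 ft; q_1 = 1.27 × 0.72 × 2.55 = 2.332 ft³/s
w_2 = (16.0 − 2.8)/2 = 6.6 ft; q_2 = 1.67 × 1.72 × 6.6 = 18.96 ft³/s
w_3 = (22.2 − 7.9)/2 = 7.15 ft; q_3 = 1.63 × 2.25 × 7.15 = 26.22 ft³/s
w_4 = (29.0 − 16.0)/2 = 6.5 ft; q_4 = 2.36 × 2.26 × 6.5 = 34.67 ft³/s
w_5 = (34.8 − 22.2)/2 = 6.3 ft; q_5 = 2.87 × 3.46 × 6.3 = 62.56 ft³/s
w_6 = (40.4 − 29.0)/2 = 5.7 ft; q_6 = 1.97 × 1.77 × 5.7 = 19.88 ft³/s
w_7 = (44.5 − 34.8)/2 = 4.85 ft; q_7 = 1.95 × 1.26 × 4.85 = 11.92 ft³/s
w_8 = (44.5 − 40.4)/2 = 2.05 ft; q_8 = 1.41 × 0.87 × 2.05 = 2.515 ft³/s
Q = Σ qᵢ = 179.0 ft³/s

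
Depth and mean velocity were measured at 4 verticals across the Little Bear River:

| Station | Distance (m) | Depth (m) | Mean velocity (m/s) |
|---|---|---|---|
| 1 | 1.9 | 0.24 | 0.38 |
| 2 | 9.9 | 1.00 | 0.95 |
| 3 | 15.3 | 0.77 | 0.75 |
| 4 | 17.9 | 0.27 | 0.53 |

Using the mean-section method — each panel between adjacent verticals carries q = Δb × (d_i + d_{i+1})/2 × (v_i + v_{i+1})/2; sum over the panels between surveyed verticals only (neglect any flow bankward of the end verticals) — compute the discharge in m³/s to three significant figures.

8.23 m³/s

Panel 1-2: Δb = 8 m, d̄ = (0.24+1.00)/2 = 0.62, v̄ = (0.38+0.95)/2 = 0.665 → q = 8×0.62×0.665 = 3.298 m³/s
Panel 2-3: Δb = 5.4 m, d̄ = (1.00+0.77)/2 = 0.885, v̄ = (0.95+0.75)/2 = 0.85 → q = 5.4×0.885×0.85 = 4.062 m³/s
Panel 3-4: Δb = 2.6 m, d̄ = (0.77+0.27)/2 = 0.52, v̄ = (0.75+0.53)/2 = 0.64 → q = 2.6×0.52×0.64 = 0.8653 m³/s
Q = Σ q = 8.226 m³/s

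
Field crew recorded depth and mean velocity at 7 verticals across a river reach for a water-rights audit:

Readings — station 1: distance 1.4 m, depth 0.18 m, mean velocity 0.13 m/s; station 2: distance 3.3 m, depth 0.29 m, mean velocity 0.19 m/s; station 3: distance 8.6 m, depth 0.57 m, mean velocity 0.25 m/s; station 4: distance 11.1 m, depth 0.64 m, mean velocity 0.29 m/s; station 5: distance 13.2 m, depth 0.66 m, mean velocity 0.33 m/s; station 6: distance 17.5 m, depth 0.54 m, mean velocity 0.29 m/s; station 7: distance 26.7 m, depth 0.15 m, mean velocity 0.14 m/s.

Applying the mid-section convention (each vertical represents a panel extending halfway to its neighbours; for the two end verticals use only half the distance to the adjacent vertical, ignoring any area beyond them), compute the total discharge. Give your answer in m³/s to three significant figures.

w_1 = (3.3 − 1.4)/2 = 0.95 m; q_1 = 0.13 × 0.18 × 0.95 = 0.02223 m³/s
w_2 = (8.6 − 1.4)/2 = 3.6 m; q_2 = 0.19 × 0.29 × 3.6 = 0.1984 m³/s
w_3 = (11.1 − 3.3)/2 = 3.9 m; q_3 = 0.25 × 0.57 × 3.9 = 0.5558 m³/s
w_4 = (13.2 − 8.6)/2 = 2.3 m; q_4 = 0.29 × 0.64 × 2.3 = 0.4269 m³/s
w_5 = (17.5 − 11.1)/2 = 3.2 m; q_5 = 0.33 × 0.66 × 3.2 = 0.6970 m³/s
w_6 = (26.7 − 13.2)/2 = 6.75 m; q_6 = 0.29 × 0.54 × 6.75 = 1.057 m³/s
w_7 = (26.7 − 17.5)/2 = 4.6 m; q_7 = 0.14 × 0.15 × 4.6 = 0.09660 m³/s
Q = Σ qᵢ = 3.054 m³/s

3.05 m³/s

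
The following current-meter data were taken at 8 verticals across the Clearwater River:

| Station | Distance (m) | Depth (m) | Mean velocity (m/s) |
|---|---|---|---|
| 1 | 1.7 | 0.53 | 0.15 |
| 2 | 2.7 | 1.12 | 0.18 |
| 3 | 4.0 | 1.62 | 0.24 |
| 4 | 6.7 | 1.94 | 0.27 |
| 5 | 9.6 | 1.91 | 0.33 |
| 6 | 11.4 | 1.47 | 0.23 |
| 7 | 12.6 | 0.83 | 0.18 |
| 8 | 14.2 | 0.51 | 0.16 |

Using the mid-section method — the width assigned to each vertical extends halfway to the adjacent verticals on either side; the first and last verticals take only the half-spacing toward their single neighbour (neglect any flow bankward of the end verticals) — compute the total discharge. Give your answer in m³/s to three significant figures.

w_1 = (2.7 − 1.7)/2 = 0.5 m; q_1 = 0.15 × 0.53 × 0.5 = 0.03975 m³/s
w_2 = (4.0 − 1.7)/2 = 1.15 m; q_2 = 0.18 × 1.12 × 1.15 = 0.2318 m³/s
w_3 = (6.7 − 2.7)/2 = 2 m; q_3 = 0.24 × 1.62 × 2 = 0.7776 m³/s
w_4 = (9.6 − 4.0)/2 = 2.8 m; q_4 = 0.27 × 1.94 × 2.8 = 1.467 m³/s
w_5 = (11.4 − 6.7)/2 = 2.35 m; q_5 = 0.33 × 1.91 × 2.35 = 1.481 m³/s
w_6 = (12.6 − 9.6)/2 = 1.5 m; q_6 = 0.23 × 1.47 × 1.5 = 0.5072 m³/s
w_7 = (14.2 − 11.4)/2 = 1.4 m; q_7 = 0.18 × 0.83 × 1.4 = 0.2092 m³/s
w_8 = (14.2 − 12.6)/2 = 0.8 m; q_8 = 0.16 × 0.51 × 0.8 = 0.06528 m³/s
Q = Σ qᵢ = 4.779 m³/s

4.78 m³/s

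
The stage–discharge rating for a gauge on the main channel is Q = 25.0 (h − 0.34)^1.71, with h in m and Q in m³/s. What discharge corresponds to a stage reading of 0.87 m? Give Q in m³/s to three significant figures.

8.44 m³/s

Q = 25.0 × (0.87 − 0.34)^1.71 = 25.0 × 0.53^1.71 = 8.442 m³/s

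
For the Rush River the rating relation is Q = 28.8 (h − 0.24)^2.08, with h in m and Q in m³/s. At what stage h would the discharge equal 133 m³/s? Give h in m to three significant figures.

2.33 m

h − h₀ = (Q/C)^(1/b) = (133/28.8)^(1/2.08) = 2.087 m
h = 0.24 + 2.087 = 2.327 m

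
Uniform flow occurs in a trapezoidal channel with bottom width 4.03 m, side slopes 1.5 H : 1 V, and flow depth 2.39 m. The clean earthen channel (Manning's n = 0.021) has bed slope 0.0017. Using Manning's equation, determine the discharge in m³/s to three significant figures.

A = (b + z·y)·y = (4.03 + 1.5×2.39)×2.39 = 18.20 m²
P = b + 2y√(1+z²) = 4.03 + 2×2.39×√(1+1.5²) = 12.65 m
R = A/P = 18.20/12.65 = 1.439 m
Q = (1/n)·A·R^(2/3)·S^(1/2) = (1/0.021) × 18.20 × 1.439^(2/3) × 0.0017^(1/2) = 45.55 m³/s

45.5 m³/s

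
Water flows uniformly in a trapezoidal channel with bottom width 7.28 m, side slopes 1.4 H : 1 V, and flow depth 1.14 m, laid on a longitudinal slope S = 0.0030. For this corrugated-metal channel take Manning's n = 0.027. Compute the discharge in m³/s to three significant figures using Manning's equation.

19.2 m³/s

A = (b + z·y)·y = (7.28 + 1.4×1.14)×1.14 = 10.12 m²
P = b + 2y√(1+z²) = 7.28 + 2×1.14×√(1+1.4²) = 11.20 m
R = A/P = 10.12/11.20 = 0.9032 m
Q = (1/n)·A·R^(2/3)·S^(1/2) = (1/0.027) × 10.12 × 0.9032^(2/3) × 0.0030^(1/2) = 19.18 m³/s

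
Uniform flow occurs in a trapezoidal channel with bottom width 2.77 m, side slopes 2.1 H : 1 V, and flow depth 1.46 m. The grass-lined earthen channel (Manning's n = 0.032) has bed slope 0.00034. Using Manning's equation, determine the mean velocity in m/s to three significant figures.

A = (b + z·y)·y = (2.77 + 2.1×1.46)×1.46 = 8.521 m²
P = b + 2y√(1+z²) = 2.77 + 2×1.46×√(1+2.1²) = 9.562 m
R = A/P = 8.521/9.562 = 0.8911 m
Q = (1/n)·A·R^(2/3)·S^(1/2) = (1/0.032) × 8.521 × 0.8911^(2/3) × 0.00034^(1/2) = 4.547 m³/s
V = Q/A = 4.547/8.521 = 0.5336 m/s

0.534 m/s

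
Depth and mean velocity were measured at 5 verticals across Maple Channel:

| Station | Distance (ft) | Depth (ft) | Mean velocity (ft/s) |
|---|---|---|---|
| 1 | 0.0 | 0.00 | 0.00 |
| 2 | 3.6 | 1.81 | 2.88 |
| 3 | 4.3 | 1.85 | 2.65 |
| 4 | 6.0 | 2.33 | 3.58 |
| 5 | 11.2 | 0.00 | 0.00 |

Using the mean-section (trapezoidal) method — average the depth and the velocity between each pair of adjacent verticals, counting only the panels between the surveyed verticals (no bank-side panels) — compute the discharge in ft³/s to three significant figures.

Panel 1-2: Δb = 3.6 ft, d̄ = (0.00+1.81)/2 = 0.905, v̄ = (0.00+2.88)/2 = 1.44 → q = 3.6×0.905×1.44 = 4.692 ft³/s
Panel 2-3: Δb = 0.7 ft, d̄ = (1.81+1.85)/2 = 1.83, v̄ = (2.88+2.65)/2 = 2.765 → q = 0.7×1.83×2.765 = 3.542 ft³/s
Panel 3-4: Δb = 1.7 ft, d̄ = (1.85+2.33)/2 = 2.09, v̄ = (2.65+3.58)/2 = 3.115 → q = 1.7×2.09×3.115 = 11.07 ft³/s
Panel 4-5: Δb = 5.2 ft, d̄ = (2.33+0.00)/2 = 1.165, v̄ = (3.58+0.00)/2 = 1.79 → q = 5.2×1.165×1.79 = 10.84 ft³/s
Q = Σ q = 30.14 ft³/s

30.1 ft³/s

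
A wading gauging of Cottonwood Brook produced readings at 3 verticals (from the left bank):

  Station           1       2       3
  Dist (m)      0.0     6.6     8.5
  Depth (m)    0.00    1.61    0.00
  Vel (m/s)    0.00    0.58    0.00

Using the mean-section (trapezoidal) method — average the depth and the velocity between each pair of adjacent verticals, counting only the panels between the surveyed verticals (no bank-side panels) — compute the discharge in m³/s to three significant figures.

1.98 m³/s

Panel 1-2: Δb = 6.6 m, d̄ = (0.00+1.61)/2 = 0.805, v̄ = (0.00+0.58)/2 = 0.29 → q = 6.6×0.805×0.29 = 1.541 m³/s
Panel 2-3: Δb = 1.9 m, d̄ = (1.61+0.00)/2 = 0.805, v̄ = (0.58+0.00)/2 = 0.29 → q = 1.9×0.805×0.29 = 0.4436 m³/s
Q = Σ q = 1.984 m³/s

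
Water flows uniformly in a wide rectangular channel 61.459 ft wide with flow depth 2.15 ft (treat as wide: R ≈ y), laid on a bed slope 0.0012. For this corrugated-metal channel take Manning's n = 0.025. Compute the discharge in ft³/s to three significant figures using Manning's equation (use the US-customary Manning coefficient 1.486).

A = b·y = 61.459 × 2.15 = 132.1 ft²
Wide channel: R ≈ y = 2.15 ft
Q = (1.486/n)·A·R^(2/3)·S^(1/2) = (1.486/0.025) × 132.1 × 2.150^(2/3) × 0.0012^(1/2) = 453.2 ft³/s

453 ft³/s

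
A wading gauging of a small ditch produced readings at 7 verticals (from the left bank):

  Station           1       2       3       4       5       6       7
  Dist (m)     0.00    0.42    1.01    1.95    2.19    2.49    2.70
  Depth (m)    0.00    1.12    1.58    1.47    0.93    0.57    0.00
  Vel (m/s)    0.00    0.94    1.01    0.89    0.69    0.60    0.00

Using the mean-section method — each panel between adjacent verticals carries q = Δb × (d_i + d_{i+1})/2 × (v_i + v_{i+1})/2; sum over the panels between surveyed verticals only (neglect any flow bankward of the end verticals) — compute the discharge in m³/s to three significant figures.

Panel 1-2: Δb = 0.42 m, d̄ = (0.00+1.12)/2 = 0.56, v̄ = (0.00+0.94)/2 = 0.47 → q = 0.42×0.56×0.47 = 0.1105 m³/s
Panel 2-3: Δb = 0.59 m, d̄ = (1.12+1.58)/2 = 1.35, v̄ = (0.94+1.01)/2 = 0.975 → q = 0.59×1.35×0.975 = 0.7766 m³/s
Panel 3-4: Δb = 0.94 m, d̄ = (1.58+1.47)/2 = 1.525, v̄ = (1.01+0.89)/2 = 0.95 → q = 0.94×1.525×0.95 = 1.362 m³/s
Panel 4-5: Δb = 0.24 m, d̄ = (1.47+0.93)/2 = 1.2, v̄ = (0.89+0.69)/2 = 0.79 → q = 0.24×1.2×0.79 = 0.2275 m³/s
Panel 5-6: Δb = 0.3 m, d̄ = (0.93+0.57)/2 = 0.75, v̄ = (0.69+0.60)/2 = 0.645 → q = 0.3×0.75×0.645 = 0.1451 m³/s
Panel 6-7: Δb = 0.21 m, d̄ = (0.57+0.00)/2 = 0.285, v̄ = (0.60+0.00)/2 = 0.3 → q = 0.21×0.285×0.3 = 0.01796 m³/s
Q = Σ q = 2.640 m³/s

2.64 m³/s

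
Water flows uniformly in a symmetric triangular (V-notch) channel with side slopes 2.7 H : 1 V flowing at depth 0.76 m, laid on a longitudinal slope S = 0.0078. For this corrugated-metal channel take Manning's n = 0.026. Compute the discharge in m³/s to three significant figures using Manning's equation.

A = z·y² = 2.7×0.76² = 1.560 m²
P = 2y√(1+z²) = 2×0.76×√(1+2.7²) = 4.376 m
R = A/P = 1.560/4.376 = 0.3563 m
Q = (1/n)·A·R^(2/3)·S^(1/2) = (1/0.026) × 1.560 × 0.3563^(2/3) × 0.0078^(1/2) = 2.663 m³/s

2.66 m³/s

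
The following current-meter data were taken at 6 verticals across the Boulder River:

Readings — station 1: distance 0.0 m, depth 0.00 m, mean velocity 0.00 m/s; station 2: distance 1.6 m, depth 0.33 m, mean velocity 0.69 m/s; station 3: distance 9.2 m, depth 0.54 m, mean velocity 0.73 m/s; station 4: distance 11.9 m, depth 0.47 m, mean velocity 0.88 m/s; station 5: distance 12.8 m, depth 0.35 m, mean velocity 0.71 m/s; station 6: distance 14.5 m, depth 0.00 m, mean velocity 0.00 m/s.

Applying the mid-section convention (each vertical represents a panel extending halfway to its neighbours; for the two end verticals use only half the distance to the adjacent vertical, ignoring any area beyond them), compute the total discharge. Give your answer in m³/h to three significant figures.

w_2 = (9.2 − 0.0)/2 = 4.6 m; q_2 = 0.69 × 0.33 × 4.6 = 1.047 m³/s
w_3 = (11.9 − 1.6)/2 = 5.15 m; q_3 = 0.73 × 0.54 × 5.15 = 2.030 m³/s
w_4 = (12.8 − 9.2)/2 = 1.8 m; q_4 = 0.88 × 0.47 × 1.8 = 0.7445 m³/s
w_5 = (14.5 − 11.9)/2 = 1.3 m; q_5 = 0.71 × 0.35 × 1.3 = 0.3231 m³/s
Stations 1, 6 contribute zero (depth or velocity is 0).
Q = Σ qᵢ = 4.145 m³/s
= 4.145 × 3600 = 14920 m³/h

14900 m³/h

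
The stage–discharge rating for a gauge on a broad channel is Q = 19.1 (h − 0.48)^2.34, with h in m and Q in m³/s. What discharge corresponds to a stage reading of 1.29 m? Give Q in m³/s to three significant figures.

Q = 19.1 × (1.29 − 0.48)^2.34 = 19.1 × 0.81^2.34 = 11.67 m³/s

11.7 m³/s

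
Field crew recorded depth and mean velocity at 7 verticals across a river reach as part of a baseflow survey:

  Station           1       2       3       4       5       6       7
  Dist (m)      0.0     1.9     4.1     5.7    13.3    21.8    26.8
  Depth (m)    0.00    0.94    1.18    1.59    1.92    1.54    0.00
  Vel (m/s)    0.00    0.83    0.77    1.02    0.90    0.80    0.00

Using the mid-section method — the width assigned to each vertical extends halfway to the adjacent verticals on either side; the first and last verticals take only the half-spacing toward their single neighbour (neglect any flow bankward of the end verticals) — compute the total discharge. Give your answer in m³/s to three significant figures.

w_2 = (4.1 − 0.0)/2 = 2.05 m; q_2 = 0.83 × 0.94 × 2.05 = 1.599 m³/s
w_3 = (5.7 − 1.9)/2 = 1.9 m; q_3 = 0.77 × 1.18 × 1.9 = 1.726 m³/s
w_4 = (13.3 − 4.1)/2 = 4.6 m; q_4 = 1.02 × 1.59 × 4.6 = 7.460 m³/s
w_5 = (21.8 − 5.7)/2 = 8.05 m; q_5 = 0.90 × 1.92 × 8.05 = 13.91 m³/s
w_6 = (26.8 − 13.3)/2 = 6.75 m; q_6 = 0.80 × 1.54 × 6.75 = 8.316 m³/s
Stations 1, 7 contribute zero (depth or velocity is 0).
Q = Σ qᵢ = 33.01 m³/s

33.0 m³/s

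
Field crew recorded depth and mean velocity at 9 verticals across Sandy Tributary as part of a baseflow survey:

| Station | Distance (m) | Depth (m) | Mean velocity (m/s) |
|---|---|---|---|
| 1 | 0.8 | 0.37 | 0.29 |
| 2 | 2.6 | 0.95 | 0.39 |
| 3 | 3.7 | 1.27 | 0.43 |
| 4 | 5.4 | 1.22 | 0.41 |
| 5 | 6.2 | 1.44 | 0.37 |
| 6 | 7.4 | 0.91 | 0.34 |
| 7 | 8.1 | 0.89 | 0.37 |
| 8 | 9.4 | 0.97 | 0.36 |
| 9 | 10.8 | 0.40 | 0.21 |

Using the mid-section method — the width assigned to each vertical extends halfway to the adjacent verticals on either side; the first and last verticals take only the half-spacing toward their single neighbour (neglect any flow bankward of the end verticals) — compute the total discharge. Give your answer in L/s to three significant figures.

w_1 = (2.6 − 0.8)/2 = 0.9 m; q_1 = 0.29 × 0.37 × 0.9 = 0.09657 m³/s
w_2 = (3.7 − 0.8)/2 = 1.45 m; q_2 = 0.39 × 0.95 × 1.45 = 0.5372 m³/s
w_3 = (5.4 − 2.6)/2 = 1.4 m; q_3 = 0.43 × 1.27 × 1.4 = 0.7645 m³/s
w_4 = (6.2 − 3.7)/2 = 1.25 m; q_4 = 0.41 × 1.22 × 1.25 = 0.6253 m³/s
w_5 = (7.4 − 5.4)/2 = 1 m; q_5 = 0.37 × 1.44 × 1 = 0.5328 m³/s
w_6 = (8.1 − 6.2)/2 = 0.95 m; q_6 = 0.34 × 0.91 × 0.95 = 0.2939 m³/s
w_7 = (9.4 − 7.4)/2 = 1 m; q_7 = 0.37 × 0.89 × 1 = 0.3293 m³/s
w_8 = (10.8 − 8.1)/2 = 1.35 m; q_8 = 0.36 × 0.97 × 1.35 = 0.4714 m³/s
w_9 = (10.8 − 9.4)/2 = 0.7 m; q_9 = 0.21 × 0.40 × 0.7 = 0.05880 m³/s
Q = Σ qᵢ = 3.710 m³/s
= 3.710 × 1000 = 3710 L/s

3710 L/s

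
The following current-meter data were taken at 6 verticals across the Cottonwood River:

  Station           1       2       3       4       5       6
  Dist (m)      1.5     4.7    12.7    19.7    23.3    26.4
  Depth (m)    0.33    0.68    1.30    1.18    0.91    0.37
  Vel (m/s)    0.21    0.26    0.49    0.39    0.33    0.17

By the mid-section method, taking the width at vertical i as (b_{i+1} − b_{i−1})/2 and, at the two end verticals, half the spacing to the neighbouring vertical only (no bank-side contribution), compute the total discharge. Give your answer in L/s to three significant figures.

w_1 = (4.7 − 1.5)/2 = 1.6 m; q_1 = 0.21 × 0.33 × 1.6 = 0.1109 m³/s
w_2 = (12.7 − 1.5)/2 = 5.6 m; q_2 = 0.26 × 0.68 × 5.6 = 0.9901 m³/s
w_3 = (19.7 − 4.7)/2 = 7.5 m; q_3 = 0.49 × 1.30 × 7.5 = 4.778 m³/s
w_4 = (23.3 − 12.7)/2 = 5.3 m; q_4 = 0.39 × 1.18 × 5.3 = 2.439 m³/s
w_5 = (26.4 − 19.7)/2 = 3.35 m; q_5 = 0.33 × 0.91 × 3.35 = 1.006 m³/s
w_6 = (26.4 − 23.3)/2 = 1.55 m; q_6 = 0.17 × 0.37 × 1.55 = 0.09750 m³/s
Q = Σ qᵢ = 9.421 m³/s
= 9.421 × 1000 = 9421 L/s

9420 L/s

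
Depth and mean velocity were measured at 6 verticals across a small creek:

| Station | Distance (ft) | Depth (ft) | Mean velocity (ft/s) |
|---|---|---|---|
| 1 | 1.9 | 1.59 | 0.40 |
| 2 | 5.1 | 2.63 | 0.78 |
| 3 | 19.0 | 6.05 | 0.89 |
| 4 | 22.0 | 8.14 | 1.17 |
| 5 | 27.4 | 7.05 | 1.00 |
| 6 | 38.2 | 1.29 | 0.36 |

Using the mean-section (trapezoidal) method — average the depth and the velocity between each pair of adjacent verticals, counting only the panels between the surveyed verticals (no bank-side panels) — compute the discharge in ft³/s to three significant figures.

151 ft³/s

Panel 1-2: Δb = 3.2 ft, d̄ = (1.59+2.63)/2 = 2.11, v̄ = (0.40+0.78)/2 = 0.59 → q = 3.2×2.11×0.59 = 3.984 ft³/s
Panel 2-3: Δb = 13.9 ft, d̄ = (2.63+6.05)/2 = 4.34, v̄ = (0.78+0.89)/2 = 0.835 → q = 13.9×4.34×0.835 = 50.37 ft³/s
Panel 3-4: Δb = 3 ft, d̄ = (6.05+8.14)/2 = 7.095, v̄ = (0.89+1.17)/2 = 1.03 → q = 3×7.095×1.03 = 21.92 ft³/s
Panel 4-5: Δb = 5.4 ft, d̄ = (8.14+7.05)/2 = 7.595, v̄ = (1.17+1.00)/2 = 1.085 → q = 5.4×7.595×1.085 = 44.50 ft³/s
Panel 5-6: Δb = 10.8 ft, d̄ = (7.05+1.29)/2 = 4.17, v̄ = (1.00+0.36)/2 = 0.68 → q = 10.8×4.17×0.68 = 30.62 ft³/s
Q = Σ q = 151.4 ft³/s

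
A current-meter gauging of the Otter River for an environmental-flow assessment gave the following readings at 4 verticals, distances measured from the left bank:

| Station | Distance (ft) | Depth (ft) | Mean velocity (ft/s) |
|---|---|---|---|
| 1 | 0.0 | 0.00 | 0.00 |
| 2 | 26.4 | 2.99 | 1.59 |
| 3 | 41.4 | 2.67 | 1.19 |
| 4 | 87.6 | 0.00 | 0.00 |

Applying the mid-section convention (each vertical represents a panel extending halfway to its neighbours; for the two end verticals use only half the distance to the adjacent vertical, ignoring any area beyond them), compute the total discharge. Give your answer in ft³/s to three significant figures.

196 ft³/s

w_2 = (41.4 − 0.0)/2 = 20.7 ft; q_2 = 1.59 × 2.99 × 20.7 = 98.41 ft³/s
w_3 = (87.6 − 26.4)/2 = 30.6 ft; q_3 = 1.19 × 2.67 × 30.6 = 97.23 ft³/s
Stations 1, 4 contribute zero (depth or velocity is 0).
Q = Σ qᵢ = 195.6 ft³/s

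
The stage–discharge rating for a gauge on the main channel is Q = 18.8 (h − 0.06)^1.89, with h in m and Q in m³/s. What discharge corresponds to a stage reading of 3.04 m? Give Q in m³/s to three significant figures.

148 m³/s

Q = 18.8 × (3.04 − 0.06)^1.89 = 18.8 × 2.98^1.89 = 148.1 m³/s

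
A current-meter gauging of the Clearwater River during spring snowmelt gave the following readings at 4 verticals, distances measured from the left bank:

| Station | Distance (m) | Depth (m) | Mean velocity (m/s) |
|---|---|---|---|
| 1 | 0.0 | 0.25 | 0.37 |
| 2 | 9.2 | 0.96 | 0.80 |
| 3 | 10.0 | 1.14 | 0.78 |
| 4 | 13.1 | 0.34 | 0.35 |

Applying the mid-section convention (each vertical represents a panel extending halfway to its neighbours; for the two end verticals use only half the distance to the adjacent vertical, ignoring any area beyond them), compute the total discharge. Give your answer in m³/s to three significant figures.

w_1 = (9.2 − 0.0)/2 = 4.6 m; q_1 = 0.37 × 0.25 × 4.6 = 0.4255 m³/s
w_2 = (10.0 − 0.0)/2 = 5 m; q_2 = 0.80 × 0.96 × 5 = 3.840 m³/s
w_3 = (13.1 − 9.2)/2 = 1.95 m; q_3 = 0.78 × 1.14 × 1.95 = 1.734 m³/s
w_4 = (13.1 − 10.0)/2 = 1.55 m; q_4 = 0.35 × 0.34 × 1.55 = 0.1845 m³/s
Q = Σ qᵢ = 6.184 m³/s

6.18 m³/s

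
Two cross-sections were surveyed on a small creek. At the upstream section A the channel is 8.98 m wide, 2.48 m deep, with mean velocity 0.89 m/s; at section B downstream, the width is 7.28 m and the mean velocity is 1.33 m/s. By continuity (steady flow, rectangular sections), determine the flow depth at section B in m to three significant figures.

Q = A₁V₁ = (8.98×2.48) × 0.89 = 19.82 m³/s
d₂ = Q/(b₂ V₂) = 19.82/(7.28×1.33) = 2.047 m

2.05 m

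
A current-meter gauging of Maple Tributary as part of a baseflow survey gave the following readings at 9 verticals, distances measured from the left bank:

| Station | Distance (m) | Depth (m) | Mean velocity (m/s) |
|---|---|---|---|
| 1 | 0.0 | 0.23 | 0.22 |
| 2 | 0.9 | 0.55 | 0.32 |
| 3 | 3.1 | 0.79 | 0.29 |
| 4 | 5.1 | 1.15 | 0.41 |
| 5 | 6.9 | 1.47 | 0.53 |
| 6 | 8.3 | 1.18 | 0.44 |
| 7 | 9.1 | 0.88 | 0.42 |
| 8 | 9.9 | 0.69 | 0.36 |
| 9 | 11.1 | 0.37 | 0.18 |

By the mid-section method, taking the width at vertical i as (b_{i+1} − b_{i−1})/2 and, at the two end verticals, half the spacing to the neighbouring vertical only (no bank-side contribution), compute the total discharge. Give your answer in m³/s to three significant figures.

4.07 m³/s

w_1 = (0.9 − 0.0)/2 = 0.45 m; q_1 = 0.22 × 0.23 × 0.45 = 0.02277 m³/s
w_2 = (3.1 − 0.0)/2 = 1.55 m; q_2 = 0.32 × 0.55 × 1.55 = 0.2728 m³/s
w_3 = (5.1 − 0.9)/2 = 2.1 m; q_3 = 0.29 × 0.79 × 2.1 = 0.4811 m³/s
w_4 = (6.9 − 3.1)/2 = 1.9 m; q_4 = 0.41 × 1.15 × 1.9 = 0.8959 m³/s
w_5 = (8.3 − 5.1)/2 = 1.6 m; q_5 = 0.53 × 1.47 × 1.6 = 1.247 m³/s
w_6 = (9.1 − 6.9)/2 = 1.1 m; q_6 = 0.44 × 1.18 × 1.1 = 0.5711 m³/s
w_7 = (9.9 − 8.3)/2 = 0.8 m; q_7 = 0.42 × 0.88 × 0.8 = 0.2957 m³/s
w_8 = (11.1 − 9.1)/2 = 1 m; q_8 = 0.36 × 0.69 × 1 = 0.2484 m³/s
w_9 = (11.1 − 9.9)/2 = 0.6 m; q_9 = 0.18 × 0.37 × 0.6 = 0.03996 m³/s
Q = Σ qᵢ = 4.074 m³/s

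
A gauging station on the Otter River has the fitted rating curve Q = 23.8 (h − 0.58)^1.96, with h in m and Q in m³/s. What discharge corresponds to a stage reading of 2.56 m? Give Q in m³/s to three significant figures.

90.8 m³/s

Q = 23.8 × (2.56 − 0.58)^1.96 = 23.8 × 1.98^1.96 = 90.79 m³/s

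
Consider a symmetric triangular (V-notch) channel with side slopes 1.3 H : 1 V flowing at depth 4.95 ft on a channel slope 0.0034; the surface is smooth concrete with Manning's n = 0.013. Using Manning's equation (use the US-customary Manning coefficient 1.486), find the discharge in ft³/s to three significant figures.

333 ft³/s

A = z·y² = 1.3×4.95² = 31.85 ft²
P = 2y√(1+z²) = 2×4.95×√(1+1.3²) = 16.24 ft
R = A/P = 31.85/16.24 = 1.962 ft
Q = (1.486/n)·A·R^(2/3)·S^(1/2) = (1.486/0.013) × 31.85 × 1.962^(2/3) × 0.0034^(1/2) = 332.7 ft³/s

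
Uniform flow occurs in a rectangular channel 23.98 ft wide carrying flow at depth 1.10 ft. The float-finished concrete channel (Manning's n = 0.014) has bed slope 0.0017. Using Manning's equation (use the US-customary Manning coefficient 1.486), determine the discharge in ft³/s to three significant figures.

A = b·y = 23.98 × 1.10 = 26.38 ft²
P = b + 2y = 23.98 + 2×1.10 = 26.18 ft
R = A/P = 26.38/26.18 = 1.008 ft
Q = (1.486/n)·A·R^(2/3)·S^(1/2) = (1.486/0.014) × 26.38 × 1.008^(2/3) × 0.0017^(1/2) = 116.0 ft³/s

116 ft³/s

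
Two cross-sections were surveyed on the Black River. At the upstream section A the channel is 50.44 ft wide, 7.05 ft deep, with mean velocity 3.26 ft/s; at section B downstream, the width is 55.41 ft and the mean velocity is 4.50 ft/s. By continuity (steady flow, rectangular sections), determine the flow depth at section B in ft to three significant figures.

Q = A₁V₁ = (50.44×7.05) × 3.26 = 1159 ft³/s
d₂ = Q/(b₂ V₂) = 1159/(55.41×4.50) = 4.649 ft

4.65 ft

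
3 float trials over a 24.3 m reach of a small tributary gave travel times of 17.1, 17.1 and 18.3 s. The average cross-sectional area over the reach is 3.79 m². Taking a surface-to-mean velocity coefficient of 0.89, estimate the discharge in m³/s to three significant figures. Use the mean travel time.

t̄ = (17.1 + 17.1 + 18.3) / 3 = 17.5 s
v_surface = L / t̄ = 24.3 / 17.5 = 1.389 m/s
v_mean = 0.89 × 1.389 = 1.236 m/s
Q = A × v_mean = 3.79 × 1.236 = 4.684 m³/s

4.68 m³/s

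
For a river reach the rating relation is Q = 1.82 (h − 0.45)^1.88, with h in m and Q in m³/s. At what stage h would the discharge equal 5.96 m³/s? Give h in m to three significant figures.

h − h₀ = (Q/C)^(1/b) = (5.96/1.82)^(1/1.88) = 1.879 m
h = 0.45 + 1.879 = 2.329 m

2.33 m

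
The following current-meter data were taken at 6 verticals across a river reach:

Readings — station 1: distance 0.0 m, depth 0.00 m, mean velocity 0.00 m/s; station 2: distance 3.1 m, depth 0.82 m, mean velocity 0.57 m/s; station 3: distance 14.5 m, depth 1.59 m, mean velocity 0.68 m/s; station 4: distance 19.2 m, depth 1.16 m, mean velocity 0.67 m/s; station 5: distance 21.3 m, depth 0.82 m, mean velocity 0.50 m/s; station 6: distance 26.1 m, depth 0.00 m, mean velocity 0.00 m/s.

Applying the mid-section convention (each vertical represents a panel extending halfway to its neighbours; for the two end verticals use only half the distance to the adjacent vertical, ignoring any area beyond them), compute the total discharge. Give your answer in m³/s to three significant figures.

16.1 m³/s

w_2 = (14.5 − 0.0)/2 = 7.25 m; q_2 = 0.57 × 0.82 × 7.25 = 3.389 m³/s
w_3 = (19.2 − 3.1)/2 = 8.05 m; q_3 = 0.68 × 1.59 × 8.05 = 8.704 m³/s
w_4 = (21.3 − 14.5)/2 = 3.4 m; q_4 = 0.67 × 1.16 × 3.4 = 2.642 m³/s
w_5 = (26.1 − 19.2)/2 = 3.45 m; q_5 = 0.50 × 0.82 × 3.45 = 1.415 m³/s
Stations 1, 6 contribute zero (depth or velocity is 0).
Q = Σ qᵢ = 16.15 m³/s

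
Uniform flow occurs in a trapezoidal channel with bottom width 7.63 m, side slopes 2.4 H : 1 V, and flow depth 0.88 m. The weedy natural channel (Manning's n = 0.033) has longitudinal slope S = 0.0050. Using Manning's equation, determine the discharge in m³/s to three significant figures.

A = (b + z·y)·y = (7.63 + 2.4×0.88)×0.88 = 8.573 m²
P = b + 2y√(1+z²) = 7.63 + 2×0.88×√(1+2.4²) = 12.21 m
R = A/P = 8.573/12.21 = 0.7024 m
Q = (1/n)·A·R^(2/3)·S^(1/2) = (1/0.033) × 8.573 × 0.7024^(2/3) × 0.0050^(1/2) = 14.51 m³/s

14.5 m³/s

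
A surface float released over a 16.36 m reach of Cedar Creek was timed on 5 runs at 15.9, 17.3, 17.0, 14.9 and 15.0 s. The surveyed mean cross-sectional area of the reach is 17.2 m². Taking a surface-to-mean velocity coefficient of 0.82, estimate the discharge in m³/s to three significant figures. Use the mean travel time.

14.4 m³/s

t̄ = (15.9 + 17.3 + 17.0 + 14.9 + 15.0) / 5 = 16.02 s
v_surface = L / t̄ = 16.36 / 16.02 = 1.021 m/s
v_mean = 0.82 × 1.021 = 0.8374 m/s
Q = A × v_mean = 17.2 × 0.8374 = 14.40 m³/s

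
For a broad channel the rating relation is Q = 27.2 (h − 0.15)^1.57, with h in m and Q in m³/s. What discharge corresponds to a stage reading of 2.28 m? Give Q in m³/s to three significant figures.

Q = 27.2 × (2.28 − 0.15)^1.57 = 27.2 × 2.13^1.57 = 89.15 m³/s

89.2 m³/s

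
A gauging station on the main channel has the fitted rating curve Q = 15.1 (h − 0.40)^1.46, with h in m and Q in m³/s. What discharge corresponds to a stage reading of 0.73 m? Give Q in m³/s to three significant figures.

Q = 15.1 × (0.73 − 0.40)^1.46 = 15.1 × 0.33^1.46 = 2.992 m³/s

2.99 m³/s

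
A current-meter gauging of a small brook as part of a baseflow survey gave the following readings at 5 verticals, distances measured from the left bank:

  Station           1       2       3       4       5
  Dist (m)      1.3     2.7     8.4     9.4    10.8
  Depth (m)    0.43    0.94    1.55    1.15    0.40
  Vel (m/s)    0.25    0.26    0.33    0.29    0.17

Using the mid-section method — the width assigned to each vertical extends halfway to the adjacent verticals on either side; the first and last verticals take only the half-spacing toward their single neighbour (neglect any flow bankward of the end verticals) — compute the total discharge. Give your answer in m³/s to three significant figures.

3.10 m³/s

w_1 = (2.7 − 1.3)/2 = 0.7 m; q_1 = 0.25 × 0.43 × 0.7 = 0.07525 m³/s
w_2 = (8.4 − 1.3)/2 = 3.55 m; q_2 = 0.26 × 0.94 × 3.55 = 0.8676 m³/s
w_3 = (9.4 − 2.7)/2 = 3.35 m; q_3 = 0.33 × 1.55 × 3.35 = 1.714 m³/s
w_4 = (10.8 − 8.4)/2 = 1.2 m; q_4 = 0.29 × 1.15 × 1.2 = 0.4002 m³/s
w_5 = (10.8 − 9.4)/2 = 0.7 m; q_5 = 0.17 × 0.40 × 0.7 = 0.04760 m³/s
Q = Σ qᵢ = 3.104 m³/s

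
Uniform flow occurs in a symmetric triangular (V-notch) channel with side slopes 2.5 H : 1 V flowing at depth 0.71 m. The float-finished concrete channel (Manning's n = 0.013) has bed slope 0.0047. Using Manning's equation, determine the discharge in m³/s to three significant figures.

A = z·y² = 2.5×0.71² = 1.260 m²
P = 2y√(1+z²) = 2×0.71×√(1+2.5²) = 3.823 m
R = A/P = 1.260/3.823 = 0.3296 m
Q = (1/n)·A·R^(2/3)·S^(1/2) = (1/0.013) × 1.260 × 0.3296^(2/3) × 0.0047^(1/2) = 3.171 m³/s

3.17 m³/s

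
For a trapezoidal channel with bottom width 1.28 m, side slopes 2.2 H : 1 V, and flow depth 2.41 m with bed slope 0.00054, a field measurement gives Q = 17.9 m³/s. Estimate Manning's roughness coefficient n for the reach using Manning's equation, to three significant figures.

A = (b + z·y)·y = (1.28 + 2.2×2.41)×2.41 = 15.86 m²
P = b + 2y√(1+z²) = 1.28 + 2×2.41×√(1+2.2²) = 12.93 m
R = A/P = 15.86/12.93 = 1.227 m
n = (1/Q)·A·R^(2/3)·S^(1/2) = (1/17.9) × 15.86 × 1.146 × 0.02324 = 0.02360

0.0236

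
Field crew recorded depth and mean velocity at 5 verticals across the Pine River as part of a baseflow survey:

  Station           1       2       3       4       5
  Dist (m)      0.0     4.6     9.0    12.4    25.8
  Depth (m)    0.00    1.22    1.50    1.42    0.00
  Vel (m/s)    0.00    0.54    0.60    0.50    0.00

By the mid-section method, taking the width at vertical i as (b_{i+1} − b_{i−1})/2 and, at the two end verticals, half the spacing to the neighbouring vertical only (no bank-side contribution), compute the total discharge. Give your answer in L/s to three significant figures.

w_2 = (9.0 − 0.0)/2 = 4.5 m; q_2 = 0.54 × 1.22 × 4.5 = 2.965 m³/s
w_3 = (12.4 − 4.6)/2 = 3.9 m; q_3 = 0.60 × 1.50 × 3.9 = 3.510 m³/s
w_4 = (25.8 − 9.0)/2 = 8.4 m; q_4 = 0.50 × 1.42 × 8.4 = 5.964 m³/s
Stations 1, 5 contribute zero (depth or velocity is 0).
Q = Σ qᵢ = 12.44 m³/s
= 12.44 × 1000 = 12440 L/s

12400 L/s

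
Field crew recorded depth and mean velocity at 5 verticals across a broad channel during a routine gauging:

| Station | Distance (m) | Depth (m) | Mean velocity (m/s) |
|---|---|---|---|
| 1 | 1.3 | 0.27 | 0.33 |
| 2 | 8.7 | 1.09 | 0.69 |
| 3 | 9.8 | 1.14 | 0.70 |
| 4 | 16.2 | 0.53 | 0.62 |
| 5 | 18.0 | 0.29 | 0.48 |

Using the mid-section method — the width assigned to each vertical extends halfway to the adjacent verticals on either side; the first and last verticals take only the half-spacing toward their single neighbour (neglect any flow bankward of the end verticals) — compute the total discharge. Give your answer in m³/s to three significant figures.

w_1 = (8.7 − 1.3)/2 = 3.7 m; q_1 = 0.33 × 0.27 × 3.7 = 0.3297 m³/s
w_2 = (9.8 − 1.3)/2 = 4.25 m; q_2 = 0.69 × 1.09 × 4.25 = 3.196 m³/s
w_3 = (16.2 − 8.7)/2 = 3.75 m; q_3 = 0.70 × 1.14 × 3.75 = 2.993 m³/s
w_4 = (18.0 − 9.8)/2 = 4.1 m; q_4 = 0.62 × 0.53 × 4.1 = 1.347 m³/s
w_5 = (18.0 − 16.2)/2 = 0.9 m; q_5 = 0.48 × 0.29 × 0.9 = 0.1253 m³/s
Q = Σ qᵢ = 7.991 m³/s

7.99 m³/s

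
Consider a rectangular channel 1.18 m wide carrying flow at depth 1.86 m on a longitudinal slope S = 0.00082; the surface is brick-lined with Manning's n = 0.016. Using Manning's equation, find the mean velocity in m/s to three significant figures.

A = b·y = 1.18 × 1.86 = 2.195 m²
P = b + 2y = 1.18 + 2×1.86 = 4.900 m
R = A/P = 2.195/4.900 = 0.4479 m
Q = (1/n)·A·R^(2/3)·S^(1/2) = (1/0.016) × 2.195 × 0.4479^(2/3) × 0.00082^(1/2) = 2.300 m³/s
V = Q/A = 2.300/2.195 = 1.048 m/s

1.05 m/s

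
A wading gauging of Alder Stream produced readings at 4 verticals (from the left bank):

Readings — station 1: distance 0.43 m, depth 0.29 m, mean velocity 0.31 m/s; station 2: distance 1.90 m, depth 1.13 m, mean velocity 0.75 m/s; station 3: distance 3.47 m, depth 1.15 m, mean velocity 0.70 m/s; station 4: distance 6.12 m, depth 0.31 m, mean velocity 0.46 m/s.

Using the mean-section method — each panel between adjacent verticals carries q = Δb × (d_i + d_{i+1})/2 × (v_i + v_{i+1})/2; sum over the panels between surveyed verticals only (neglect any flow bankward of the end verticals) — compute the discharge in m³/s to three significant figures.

Panel 1-2: Δb = 1.47 m, d̄ = (0.29+1.13)/2 = 0.71, v̄ = (0.31+0.75)/2 = 0.53 → q = 1.47×0.71×0.53 = 0.5532 m³/s
Panel 2-3: Δb = 1.57 m, d̄ = (1.13+1.15)/2 = 1.14, v̄ = (0.75+0.70)/2 = 0.725 → q = 1.57×1.14×0.725 = 1.298 m³/s
Panel 3-4: Δb = 2.65 m, d̄ = (1.15+0.31)/2 = 0.73, v̄ = (0.70+0.46)/2 = 0.58 → q = 2.65×0.73×0.58 = 1.122 m³/s
Q = Σ q = 2.973 m³/s

2.97 m³/s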